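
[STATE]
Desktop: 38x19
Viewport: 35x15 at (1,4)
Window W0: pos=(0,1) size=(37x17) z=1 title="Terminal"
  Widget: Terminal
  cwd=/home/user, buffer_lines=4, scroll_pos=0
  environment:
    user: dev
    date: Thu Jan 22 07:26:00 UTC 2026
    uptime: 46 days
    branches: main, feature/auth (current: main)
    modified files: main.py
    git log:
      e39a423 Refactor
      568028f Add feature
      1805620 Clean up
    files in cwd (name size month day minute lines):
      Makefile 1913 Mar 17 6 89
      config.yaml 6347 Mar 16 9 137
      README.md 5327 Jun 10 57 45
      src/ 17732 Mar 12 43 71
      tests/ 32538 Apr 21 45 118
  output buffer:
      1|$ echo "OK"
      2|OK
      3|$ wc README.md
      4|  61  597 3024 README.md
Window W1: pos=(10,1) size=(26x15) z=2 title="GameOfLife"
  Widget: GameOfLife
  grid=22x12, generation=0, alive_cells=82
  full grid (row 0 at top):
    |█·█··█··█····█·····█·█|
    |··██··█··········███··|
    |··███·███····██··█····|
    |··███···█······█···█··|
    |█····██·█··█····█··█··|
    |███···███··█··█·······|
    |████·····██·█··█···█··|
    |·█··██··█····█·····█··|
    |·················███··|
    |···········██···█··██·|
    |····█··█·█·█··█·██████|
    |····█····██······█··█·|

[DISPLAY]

$ echo "O┃Gen: 0                  ┃
OK       ┃··██··█··········███··  ┃
$ wc READ┃··███·███····██··█····  ┃
  61  597┃··███···█······█···█··  ┃
$ █      ┃█····██·█··█····█··█··  ┃
         ┃███···███··█··█·······  ┃
         ┃████·····██·█··█···█··  ┃
         ┃·█··██··█····█·····█··  ┃
         ┃·················███··  ┃
         ┃···········██···█··██·  ┃
         ┃····█··█·█·█··█·██████  ┃
         ┗━━━━━━━━━━━━━━━━━━━━━━━━┛
                                   
━━━━━━━━━━━━━━━━━━━━━━━━━━━━━━━━━━━
                                   


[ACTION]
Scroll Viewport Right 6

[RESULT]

echo "O┃Gen: 0                  ┃┃ 
       ┃··██··█··········███··  ┃┃ 
wc READ┃··███·███····██··█····  ┃┃ 
61  597┃··███···█······█···█··  ┃┃ 
█      ┃█····██·█··█····█··█··  ┃┃ 
       ┃███···███··█··█·······  ┃┃ 
       ┃████·····██·█··█···█··  ┃┃ 
       ┃·█··██··█····█·····█··  ┃┃ 
       ┃·················███··  ┃┃ 
       ┃···········██···█··██·  ┃┃ 
       ┃····█··█·█·█··█·██████  ┃┃ 
       ┗━━━━━━━━━━━━━━━━━━━━━━━━┛┃ 
                                 ┃ 
━━━━━━━━━━━━━━━━━━━━━━━━━━━━━━━━━┛ 
                                   


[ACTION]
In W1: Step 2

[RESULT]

echo "O┃Gen: 2                  ┃┃ 
       ┃·█···········█████····  ┃┃ 
wc READ┃·██·····█··········██·  ┃┃ 
61  597┃███···█·······█···█···  ┃┃ 
█      ┃·████·█···█···········  ┃┃ 
       ┃···█····█······█······  ┃┃ 
       ┃······████···██·······  ┃┃ 
       ┃··██·····█············  ┃┃ 
       ┃··········█·█···█···█·  ┃┃ 
       ┃·········██··█·█·█····  ┃┃ 
       ┃········█···█········█  ┃┃ 
       ┗━━━━━━━━━━━━━━━━━━━━━━━━┛┃ 
                                 ┃ 
━━━━━━━━━━━━━━━━━━━━━━━━━━━━━━━━━┛ 
                                   


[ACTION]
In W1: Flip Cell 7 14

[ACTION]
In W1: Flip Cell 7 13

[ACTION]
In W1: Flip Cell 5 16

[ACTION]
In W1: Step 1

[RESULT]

echo "O┃Gen: 3                  ┃┃ 
       ┃·█············████····  ┃┃ 
wc READ┃·············█··████··  ┃┃ 
61  597┃█····█·█···········█··  ┃┃ 
█      ┃█···██·█·······█······  ┃┃ 
       ┃···████·█·····██······  ┃┃ 
       ┃··██···█·█···█········  ┃┃ 
       ┃·······█·██·█·██······  ┃┃ 
       ┃··········███··██·····  ┃┃ 
       ┃·········██·██··█·····  ┃┃ 
       ┃········█···█·██·█··██  ┃┃ 
       ┗━━━━━━━━━━━━━━━━━━━━━━━━┛┃ 
                                 ┃ 
━━━━━━━━━━━━━━━━━━━━━━━━━━━━━━━━━┛ 
                                   


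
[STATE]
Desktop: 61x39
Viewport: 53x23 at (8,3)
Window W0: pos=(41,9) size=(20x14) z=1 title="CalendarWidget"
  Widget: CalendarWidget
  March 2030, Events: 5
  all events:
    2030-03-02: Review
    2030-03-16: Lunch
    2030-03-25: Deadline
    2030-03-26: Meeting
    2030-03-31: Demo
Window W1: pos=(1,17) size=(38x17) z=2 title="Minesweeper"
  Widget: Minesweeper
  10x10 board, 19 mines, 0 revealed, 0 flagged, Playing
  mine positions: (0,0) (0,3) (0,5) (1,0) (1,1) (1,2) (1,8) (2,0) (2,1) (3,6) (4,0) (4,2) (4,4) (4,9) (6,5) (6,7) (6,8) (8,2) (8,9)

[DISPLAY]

                                                     
                                                     
                                                     
                                                     
                                                     
                                                     
                                 ┏━━━━━━━━━━━━━━━━━━┓
                                 ┃ CalendarWidget   ┃
                                 ┠──────────────────┨
                                 ┃    March 2030    ┃
                                 ┃Mo Tu We Th Fr Sa ┃
                                 ┃             1  2*┃
                                 ┃ 4  5  6  7  8  9 ┃
                                 ┃11 12 13 14 15 16*┃
━━━━━━━━━━━━━━━━━━━━━━━━━━━━━━┓  ┃18 19 20 21 22 23 ┃
weeper                        ┃  ┃25* 26* 27 28 29 3┃
──────────────────────────────┨  ┃                  ┃
■■■■                          ┃  ┃                  ┃
■■■■                          ┃  ┃                  ┃
■■■■                          ┃  ┗━━━━━━━━━━━━━━━━━━┛
■■■■                          ┃                      
■■■■                          ┃                      
■■■■                          ┃                      


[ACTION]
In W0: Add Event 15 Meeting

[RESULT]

                                                     
                                                     
                                                     
                                                     
                                                     
                                                     
                                 ┏━━━━━━━━━━━━━━━━━━┓
                                 ┃ CalendarWidget   ┃
                                 ┠──────────────────┨
                                 ┃    March 2030    ┃
                                 ┃Mo Tu We Th Fr Sa ┃
                                 ┃             1  2*┃
                                 ┃ 4  5  6  7  8  9 ┃
                                 ┃11 12 13 14 15* 16┃
━━━━━━━━━━━━━━━━━━━━━━━━━━━━━━┓  ┃18 19 20 21 22 23 ┃
weeper                        ┃  ┃25* 26* 27 28 29 3┃
──────────────────────────────┨  ┃                  ┃
■■■■                          ┃  ┃                  ┃
■■■■                          ┃  ┃                  ┃
■■■■                          ┃  ┗━━━━━━━━━━━━━━━━━━┛
■■■■                          ┃                      
■■■■                          ┃                      
■■■■                          ┃                      


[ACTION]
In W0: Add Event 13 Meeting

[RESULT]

                                                     
                                                     
                                                     
                                                     
                                                     
                                                     
                                 ┏━━━━━━━━━━━━━━━━━━┓
                                 ┃ CalendarWidget   ┃
                                 ┠──────────────────┨
                                 ┃    March 2030    ┃
                                 ┃Mo Tu We Th Fr Sa ┃
                                 ┃             1  2*┃
                                 ┃ 4  5  6  7  8  9 ┃
                                 ┃11 12 13* 14 15* 1┃
━━━━━━━━━━━━━━━━━━━━━━━━━━━━━━┓  ┃18 19 20 21 22 23 ┃
weeper                        ┃  ┃25* 26* 27 28 29 3┃
──────────────────────────────┨  ┃                  ┃
■■■■                          ┃  ┃                  ┃
■■■■                          ┃  ┃                  ┃
■■■■                          ┃  ┗━━━━━━━━━━━━━━━━━━┛
■■■■                          ┃                      
■■■■                          ┃                      
■■■■                          ┃                      


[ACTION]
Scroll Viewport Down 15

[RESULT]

                                 ┃11 12 13* 14 15* 1┃
━━━━━━━━━━━━━━━━━━━━━━━━━━━━━━┓  ┃18 19 20 21 22 23 ┃
weeper                        ┃  ┃25* 26* 27 28 29 3┃
──────────────────────────────┨  ┃                  ┃
■■■■                          ┃  ┃                  ┃
■■■■                          ┃  ┃                  ┃
■■■■                          ┃  ┗━━━━━━━━━━━━━━━━━━┛
■■■■                          ┃                      
■■■■                          ┃                      
■■■■                          ┃                      
■■■■                          ┃                      
■■■■                          ┃                      
■■■■                          ┃                      
■■■■                          ┃                      
                              ┃                      
                              ┃                      
                              ┃                      
━━━━━━━━━━━━━━━━━━━━━━━━━━━━━━┛                      
                                                     
                                                     
                                                     
                                                     
                                                     


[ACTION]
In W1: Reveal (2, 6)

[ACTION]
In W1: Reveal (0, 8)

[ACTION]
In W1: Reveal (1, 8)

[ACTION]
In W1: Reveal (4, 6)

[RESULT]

                                 ┃11 12 13* 14 15* 1┃
━━━━━━━━━━━━━━━━━━━━━━━━━━━━━━┓  ┃18 19 20 21 22 23 ┃
weeper                        ┃  ┃25* 26* 27 28 29 3┃
──────────────────────────────┨  ┃                  ┃
■■1■                          ┃  ┃                  ┃
■■✹■                          ┃  ┃                  ┃
1■■■                          ┃  ┗━━━━━━━━━━━━━━━━━━┛
✹■■■                          ┃                      
■■■✹                          ┃                      
■■■■                          ┃                      
■✹✹■                          ┃                      
■■■■                          ┃                      
■■■✹                          ┃                      
■■■■                          ┃                      
                              ┃                      
                              ┃                      
                              ┃                      
━━━━━━━━━━━━━━━━━━━━━━━━━━━━━━┛                      
                                                     
                                                     
                                                     
                                                     
                                                     


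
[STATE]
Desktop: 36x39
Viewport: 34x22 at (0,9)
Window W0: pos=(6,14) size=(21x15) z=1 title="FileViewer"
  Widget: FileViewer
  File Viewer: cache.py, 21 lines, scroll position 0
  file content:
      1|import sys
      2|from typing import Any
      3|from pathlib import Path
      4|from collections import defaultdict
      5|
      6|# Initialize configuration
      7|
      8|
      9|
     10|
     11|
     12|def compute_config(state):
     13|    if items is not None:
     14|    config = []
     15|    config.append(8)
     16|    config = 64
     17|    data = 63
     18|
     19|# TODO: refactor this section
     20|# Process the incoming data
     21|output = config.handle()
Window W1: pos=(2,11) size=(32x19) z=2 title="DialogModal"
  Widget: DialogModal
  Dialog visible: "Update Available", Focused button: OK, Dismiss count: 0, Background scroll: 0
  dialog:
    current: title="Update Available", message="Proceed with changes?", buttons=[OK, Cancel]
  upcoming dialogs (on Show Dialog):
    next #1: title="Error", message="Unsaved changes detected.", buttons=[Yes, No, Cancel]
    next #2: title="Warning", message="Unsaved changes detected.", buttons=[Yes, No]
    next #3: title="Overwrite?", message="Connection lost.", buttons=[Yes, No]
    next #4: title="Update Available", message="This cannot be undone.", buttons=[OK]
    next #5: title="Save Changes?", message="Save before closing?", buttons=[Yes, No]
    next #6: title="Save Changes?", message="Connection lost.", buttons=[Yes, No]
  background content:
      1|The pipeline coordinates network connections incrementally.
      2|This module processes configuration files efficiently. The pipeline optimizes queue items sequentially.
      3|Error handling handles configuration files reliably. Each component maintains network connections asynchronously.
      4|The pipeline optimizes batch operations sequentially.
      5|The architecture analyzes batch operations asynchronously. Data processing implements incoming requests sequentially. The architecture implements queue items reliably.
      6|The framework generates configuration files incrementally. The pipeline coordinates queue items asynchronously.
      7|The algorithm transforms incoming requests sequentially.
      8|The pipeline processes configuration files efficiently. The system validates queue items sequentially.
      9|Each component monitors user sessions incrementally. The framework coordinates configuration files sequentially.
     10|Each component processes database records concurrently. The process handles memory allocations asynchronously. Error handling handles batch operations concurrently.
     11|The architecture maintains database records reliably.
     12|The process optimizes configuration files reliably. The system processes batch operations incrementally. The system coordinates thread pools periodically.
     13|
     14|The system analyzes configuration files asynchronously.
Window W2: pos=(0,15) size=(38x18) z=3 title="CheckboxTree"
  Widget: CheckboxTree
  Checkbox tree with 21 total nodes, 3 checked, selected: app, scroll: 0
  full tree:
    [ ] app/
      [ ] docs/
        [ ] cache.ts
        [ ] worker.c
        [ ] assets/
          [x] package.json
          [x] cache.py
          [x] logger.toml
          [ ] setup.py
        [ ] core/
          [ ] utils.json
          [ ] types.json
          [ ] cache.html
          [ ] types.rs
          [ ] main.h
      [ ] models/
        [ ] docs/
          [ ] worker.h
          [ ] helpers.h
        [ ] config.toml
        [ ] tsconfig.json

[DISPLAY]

                                  
                                  
  ┏━━━━━━━━━━━━━━━━━━━━━━━━━━━━━━┓
  ┃ DialogModal                  ┃
  ┠──────────────────────────────┨
  ┃The pipeline coordinates netwo┃
┏━━━━━━━━━━━━━━━━━━━━━━━━━━━━━━━━━
┃ CheckboxTree                    
┠─────────────────────────────────
┃>[-] app/                        
┃   [-] docs/                     
┃     [ ] cache.ts                
┃     [ ] worker.c                
┃     [-] assets/                 
┃       [x] package.json          
┃       [x] cache.py              
┃       [x] logger.toml           
┃       [ ] setup.py              
┃     [ ] core/                   
┃       [ ] utils.json            
┃       [ ] types.json            
┃       [ ] cache.html            


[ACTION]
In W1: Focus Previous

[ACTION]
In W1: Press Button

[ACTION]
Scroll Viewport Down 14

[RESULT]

┠─────────────────────────────────
┃>[-] app/                        
┃   [-] docs/                     
┃     [ ] cache.ts                
┃     [ ] worker.c                
┃     [-] assets/                 
┃       [x] package.json          
┃       [x] cache.py              
┃       [x] logger.toml           
┃       [ ] setup.py              
┃     [ ] core/                   
┃       [ ] utils.json            
┃       [ ] types.json            
┃       [ ] cache.html            
┃       [ ] types.rs              
┗━━━━━━━━━━━━━━━━━━━━━━━━━━━━━━━━━
                                  
                                  
                                  
                                  
                                  
                                  


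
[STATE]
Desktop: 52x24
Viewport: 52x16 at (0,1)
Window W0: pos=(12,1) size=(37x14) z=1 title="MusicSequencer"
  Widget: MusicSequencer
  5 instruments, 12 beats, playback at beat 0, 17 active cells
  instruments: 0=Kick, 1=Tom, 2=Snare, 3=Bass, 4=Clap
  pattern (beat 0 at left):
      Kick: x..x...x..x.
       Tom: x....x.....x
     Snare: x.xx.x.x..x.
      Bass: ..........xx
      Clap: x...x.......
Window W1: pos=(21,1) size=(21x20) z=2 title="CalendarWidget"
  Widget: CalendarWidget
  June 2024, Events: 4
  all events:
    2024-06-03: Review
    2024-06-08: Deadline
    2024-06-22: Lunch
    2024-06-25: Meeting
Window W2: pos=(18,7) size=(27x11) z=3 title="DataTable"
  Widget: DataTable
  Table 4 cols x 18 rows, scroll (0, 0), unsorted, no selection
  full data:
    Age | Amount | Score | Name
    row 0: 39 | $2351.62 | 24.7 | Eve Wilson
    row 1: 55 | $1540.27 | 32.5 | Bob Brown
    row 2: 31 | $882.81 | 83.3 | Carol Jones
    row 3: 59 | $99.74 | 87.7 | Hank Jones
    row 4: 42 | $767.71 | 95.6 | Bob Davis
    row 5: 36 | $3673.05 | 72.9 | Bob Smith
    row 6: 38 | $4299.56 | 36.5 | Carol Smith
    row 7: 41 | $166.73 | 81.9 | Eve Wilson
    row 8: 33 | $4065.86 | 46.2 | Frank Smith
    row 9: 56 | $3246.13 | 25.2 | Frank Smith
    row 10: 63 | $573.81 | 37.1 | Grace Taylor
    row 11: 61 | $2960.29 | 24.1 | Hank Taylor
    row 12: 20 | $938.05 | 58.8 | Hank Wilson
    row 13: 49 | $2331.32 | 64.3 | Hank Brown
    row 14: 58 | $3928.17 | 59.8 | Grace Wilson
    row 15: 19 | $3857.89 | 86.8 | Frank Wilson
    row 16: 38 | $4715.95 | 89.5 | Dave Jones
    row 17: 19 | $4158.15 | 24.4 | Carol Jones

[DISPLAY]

            ┏━━━━━━━━┏━━━━━━━━━━━━━━━━━━━┓━━━━━━┓   
            ┃ MusicSe┃ CalendarWidget    ┃      ┃   
            ┠────────┠───────────────────┨──────┨   
            ┃      ▼1┃     June 2024     ┃      ┃   
            ┃  Kick█·┃Mo Tu We Th Fr Sa S┃      ┃   
            ┃   Tom█·┃                1  ┃      ┃   
            ┃ Snar┏━━━━━━━━━━━━━━━━━━━━━━━━━┓   ┃   
            ┃  Bas┃ DataTable               ┃   ┃   
            ┃  Cla┠─────────────────────────┨   ┃   
            ┃     ┃Age│Amount  │Score│Name  ┃   ┃   
            ┃     ┃───┼────────┼─────┼──────┃   ┃   
            ┃     ┃39 │$2351.62│24.7 │Eve Wi┃   ┃   
            ┃     ┃55 │$1540.27│32.5 │Bob Br┃   ┃   
            ┗━━━━━┃31 │$882.81 │83.3 │Carol ┃━━━┛   
                  ┃59 │$99.74  │87.7 │Hank J┃       
                  ┃42 │$767.71 │95.6 │Bob Da┃       


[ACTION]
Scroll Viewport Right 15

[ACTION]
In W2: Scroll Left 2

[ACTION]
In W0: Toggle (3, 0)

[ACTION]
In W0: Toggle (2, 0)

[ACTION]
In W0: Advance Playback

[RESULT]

            ┏━━━━━━━━┏━━━━━━━━━━━━━━━━━━━┓━━━━━━┓   
            ┃ MusicSe┃ CalendarWidget    ┃      ┃   
            ┠────────┠───────────────────┨──────┨   
            ┃      0▼┃     June 2024     ┃      ┃   
            ┃  Kick█·┃Mo Tu We Th Fr Sa S┃      ┃   
            ┃   Tom█·┃                1  ┃      ┃   
            ┃ Snar┏━━━━━━━━━━━━━━━━━━━━━━━━━┓   ┃   
            ┃  Bas┃ DataTable               ┃   ┃   
            ┃  Cla┠─────────────────────────┨   ┃   
            ┃     ┃Age│Amount  │Score│Name  ┃   ┃   
            ┃     ┃───┼────────┼─────┼──────┃   ┃   
            ┃     ┃39 │$2351.62│24.7 │Eve Wi┃   ┃   
            ┃     ┃55 │$1540.27│32.5 │Bob Br┃   ┃   
            ┗━━━━━┃31 │$882.81 │83.3 │Carol ┃━━━┛   
                  ┃59 │$99.74  │87.7 │Hank J┃       
                  ┃42 │$767.71 │95.6 │Bob Da┃       


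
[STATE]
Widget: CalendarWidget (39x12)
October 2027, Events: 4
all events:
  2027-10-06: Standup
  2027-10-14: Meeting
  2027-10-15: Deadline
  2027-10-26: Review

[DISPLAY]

              October 2027             
Mo Tu We Th Fr Sa Su                   
             1  2  3                   
 4  5  6*  7  8  9 10                  
11 12 13 14* 15* 16 17                 
18 19 20 21 22 23 24                   
25 26* 27 28 29 30 31                  
                                       
                                       
                                       
                                       
                                       


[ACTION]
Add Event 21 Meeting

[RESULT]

              October 2027             
Mo Tu We Th Fr Sa Su                   
             1  2  3                   
 4  5  6*  7  8  9 10                  
11 12 13 14* 15* 16 17                 
18 19 20 21* 22 23 24                  
25 26* 27 28 29 30 31                  
                                       
                                       
                                       
                                       
                                       


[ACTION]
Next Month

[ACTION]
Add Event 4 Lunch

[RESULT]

             November 2027             
Mo Tu We Th Fr Sa Su                   
 1  2  3  4*  5  6  7                  
 8  9 10 11 12 13 14                   
15 16 17 18 19 20 21                   
22 23 24 25 26 27 28                   
29 30                                  
                                       
                                       
                                       
                                       
                                       


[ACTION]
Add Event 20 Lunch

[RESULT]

             November 2027             
Mo Tu We Th Fr Sa Su                   
 1  2  3  4*  5  6  7                  
 8  9 10 11 12 13 14                   
15 16 17 18 19 20* 21                  
22 23 24 25 26 27 28                   
29 30                                  
                                       
                                       
                                       
                                       
                                       


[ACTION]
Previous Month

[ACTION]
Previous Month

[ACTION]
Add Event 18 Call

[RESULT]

             September 2027            
Mo Tu We Th Fr Sa Su                   
       1  2  3  4  5                   
 6  7  8  9 10 11 12                   
13 14 15 16 17 18* 19                  
20 21 22 23 24 25 26                   
27 28 29 30                            
                                       
                                       
                                       
                                       
                                       


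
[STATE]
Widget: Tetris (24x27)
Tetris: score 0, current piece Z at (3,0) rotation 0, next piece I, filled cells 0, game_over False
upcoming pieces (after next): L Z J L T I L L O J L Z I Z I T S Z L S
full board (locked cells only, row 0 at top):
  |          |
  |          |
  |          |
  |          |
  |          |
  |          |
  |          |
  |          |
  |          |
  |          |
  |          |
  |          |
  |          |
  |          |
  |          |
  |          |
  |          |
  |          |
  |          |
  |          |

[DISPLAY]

   ▓▓     │Next:        
    ▓▓    │████         
          │             
          │             
          │             
          │             
          │Score:       
          │0            
          │             
          │             
          │             
          │             
          │             
          │             
          │             
          │             
          │             
          │             
          │             
          │             
          │             
          │             
          │             
          │             
          │             
          │             
          │             


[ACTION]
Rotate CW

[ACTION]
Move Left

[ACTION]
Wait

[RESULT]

          │Next:        
   ▓      │████         
  ▓▓      │             
  ▓       │             
          │             
          │             
          │Score:       
          │0            
          │             
          │             
          │             
          │             
          │             
          │             
          │             
          │             
          │             
          │             
          │             
          │             
          │             
          │             
          │             
          │             
          │             
          │             
          │             


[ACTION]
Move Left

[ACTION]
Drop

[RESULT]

          │Next:        
          │████         
  ▓       │             
 ▓▓       │             
 ▓        │             
          │             
          │Score:       
          │0            
          │             
          │             
          │             
          │             
          │             
          │             
          │             
          │             
          │             
          │             
          │             
          │             
          │             
          │             
          │             
          │             
          │             
          │             
          │             


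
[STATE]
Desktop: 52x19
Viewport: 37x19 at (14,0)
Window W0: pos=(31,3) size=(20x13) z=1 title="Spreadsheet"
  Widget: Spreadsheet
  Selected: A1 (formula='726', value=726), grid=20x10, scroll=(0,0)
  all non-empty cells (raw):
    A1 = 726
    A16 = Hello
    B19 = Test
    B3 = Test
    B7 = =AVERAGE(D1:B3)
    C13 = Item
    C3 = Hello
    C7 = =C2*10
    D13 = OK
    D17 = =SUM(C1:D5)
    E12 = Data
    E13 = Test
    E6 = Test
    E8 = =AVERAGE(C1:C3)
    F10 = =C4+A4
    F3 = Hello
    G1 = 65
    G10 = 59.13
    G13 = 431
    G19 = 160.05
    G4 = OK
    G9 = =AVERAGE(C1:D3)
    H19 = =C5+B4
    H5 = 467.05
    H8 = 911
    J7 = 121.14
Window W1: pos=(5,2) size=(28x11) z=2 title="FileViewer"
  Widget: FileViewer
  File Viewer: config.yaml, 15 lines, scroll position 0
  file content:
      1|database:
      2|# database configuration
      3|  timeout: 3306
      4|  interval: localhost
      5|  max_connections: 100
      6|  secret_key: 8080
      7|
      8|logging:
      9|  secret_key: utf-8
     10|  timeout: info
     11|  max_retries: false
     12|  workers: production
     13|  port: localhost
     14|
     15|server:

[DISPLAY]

                                     
                                     
━━━━━━━━━━━━━━━━━━┓                  
wer               ┃━━━━━━━━━━━━━━━━━┓
──────────────────┨Spreadsheet      ┃
:                ▲┃─────────────────┨
se configuration █┃1: 726           ┃
t: 3306          ░┃      A       B  ┃
al: localhost    ░┃-----------------┃
nnections: 100   ░┃ 1    [726]      ┃
_key: 8080       ░┃ 2        0      ┃
                 ▼┃ 3        0Test  ┃
━━━━━━━━━━━━━━━━━━┛ 4        0      ┃
                 ┃  5        0      ┃
                 ┃  6        0      ┃
                 ┗━━━━━━━━━━━━━━━━━━┛
                                     
                                     
                                     


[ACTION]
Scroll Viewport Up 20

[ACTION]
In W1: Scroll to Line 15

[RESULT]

                                     
                                     
━━━━━━━━━━━━━━━━━━┓                  
wer               ┃━━━━━━━━━━━━━━━━━┓
──────────────────┨Spreadsheet      ┃
_key: utf-8      ▲┃─────────────────┨
t: info          ░┃1: 726           ┃
tries: false     ░┃      A       B  ┃
s: production    ░┃-----------------┃
localhost        ░┃ 1    [726]      ┃
                 █┃ 2        0      ┃
                 ▼┃ 3        0Test  ┃
━━━━━━━━━━━━━━━━━━┛ 4        0      ┃
                 ┃  5        0      ┃
                 ┃  6        0      ┃
                 ┗━━━━━━━━━━━━━━━━━━┛
                                     
                                     
                                     


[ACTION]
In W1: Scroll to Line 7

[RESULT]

                                     
                                     
━━━━━━━━━━━━━━━━━━┓                  
wer               ┃━━━━━━━━━━━━━━━━━┓
──────────────────┨Spreadsheet      ┃
                 ▲┃─────────────────┨
                 ░┃1: 726           ┃
_key: utf-8      ░┃      A       B  ┃
t: info          ░┃-----------------┃
tries: false     █┃ 1    [726]      ┃
s: production    ░┃ 2        0      ┃
localhost        ▼┃ 3        0Test  ┃
━━━━━━━━━━━━━━━━━━┛ 4        0      ┃
                 ┃  5        0      ┃
                 ┃  6        0      ┃
                 ┗━━━━━━━━━━━━━━━━━━┛
                                     
                                     
                                     


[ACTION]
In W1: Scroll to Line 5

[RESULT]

                                     
                                     
━━━━━━━━━━━━━━━━━━┓                  
wer               ┃━━━━━━━━━━━━━━━━━┓
──────────────────┨Spreadsheet      ┃
nnections: 100   ▲┃─────────────────┨
_key: 8080       ░┃1: 726           ┃
                 ░┃      A       B  ┃
                 █┃-----------------┃
_key: utf-8      ░┃ 1    [726]      ┃
t: info          ░┃ 2        0      ┃
tries: false     ▼┃ 3        0Test  ┃
━━━━━━━━━━━━━━━━━━┛ 4        0      ┃
                 ┃  5        0      ┃
                 ┃  6        0      ┃
                 ┗━━━━━━━━━━━━━━━━━━┛
                                     
                                     
                                     


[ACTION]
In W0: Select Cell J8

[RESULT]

                                     
                                     
━━━━━━━━━━━━━━━━━━┓                  
wer               ┃━━━━━━━━━━━━━━━━━┓
──────────────────┨Spreadsheet      ┃
nnections: 100   ▲┃─────────────────┨
_key: 8080       ░┃8:               ┃
                 ░┃      A       B  ┃
                 █┃-----------------┃
_key: utf-8      ░┃ 1      726      ┃
t: info          ░┃ 2        0      ┃
tries: false     ▼┃ 3        0Test  ┃
━━━━━━━━━━━━━━━━━━┛ 4        0      ┃
                 ┃  5        0      ┃
                 ┃  6        0      ┃
                 ┗━━━━━━━━━━━━━━━━━━┛
                                     
                                     
                                     


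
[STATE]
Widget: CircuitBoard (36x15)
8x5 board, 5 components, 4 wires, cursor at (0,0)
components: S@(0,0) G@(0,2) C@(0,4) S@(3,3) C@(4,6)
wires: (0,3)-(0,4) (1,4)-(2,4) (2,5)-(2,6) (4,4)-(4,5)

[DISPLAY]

   0 1 2 3 4 5 6 7                  
0  [S]      G   · ─ C               
                                    
1                   ·               
                    │               
2                   ·   · ─ ·       
                                    
3               S                   
                                    
4                   · ─ ·   C       
Cursor: (0,0)                       
                                    
                                    
                                    
                                    


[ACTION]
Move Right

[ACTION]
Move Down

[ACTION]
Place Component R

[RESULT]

   0 1 2 3 4 5 6 7                  
0   S       G   · ─ C               
                                    
1      [R]          ·               
                    │               
2                   ·   · ─ ·       
                                    
3               S                   
                                    
4                   · ─ ·   C       
Cursor: (1,1)                       
                                    
                                    
                                    
                                    


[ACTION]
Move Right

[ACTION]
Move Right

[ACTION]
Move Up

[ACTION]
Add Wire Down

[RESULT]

   0 1 2 3 4 5 6 7                  
0   S       G  [.]─ C               
                │                   
1       R       ·   ·               
                    │               
2                   ·   · ─ ·       
                                    
3               S                   
                                    
4                   · ─ ·   C       
Cursor: (0,3)                       
                                    
                                    
                                    
                                    


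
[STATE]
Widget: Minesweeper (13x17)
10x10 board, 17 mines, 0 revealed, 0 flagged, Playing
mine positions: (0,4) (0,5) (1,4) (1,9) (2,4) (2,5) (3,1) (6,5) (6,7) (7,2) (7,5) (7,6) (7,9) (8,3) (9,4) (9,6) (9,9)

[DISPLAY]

■■■■■■■■■■   
■■■■■■■■■■   
■■■■■■■■■■   
■■■■■■■■■■   
■■■■■■■■■■   
■■■■■■■■■■   
■■■■■■■■■■   
■■■■■■■■■■   
■■■■■■■■■■   
■■■■■■■■■■   
             
             
             
             
             
             
             


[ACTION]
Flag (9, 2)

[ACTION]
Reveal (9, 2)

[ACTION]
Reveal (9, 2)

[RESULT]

■■■■■■■■■■   
■■■■■■■■■■   
■■■■■■■■■■   
■■■■■■■■■■   
■■■■■■■■■■   
■■■■■■■■■■   
■■■■■■■■■■   
■■■■■■■■■■   
■■■■■■■■■■   
■■⚑■■■■■■■   
             
             
             
             
             
             
             


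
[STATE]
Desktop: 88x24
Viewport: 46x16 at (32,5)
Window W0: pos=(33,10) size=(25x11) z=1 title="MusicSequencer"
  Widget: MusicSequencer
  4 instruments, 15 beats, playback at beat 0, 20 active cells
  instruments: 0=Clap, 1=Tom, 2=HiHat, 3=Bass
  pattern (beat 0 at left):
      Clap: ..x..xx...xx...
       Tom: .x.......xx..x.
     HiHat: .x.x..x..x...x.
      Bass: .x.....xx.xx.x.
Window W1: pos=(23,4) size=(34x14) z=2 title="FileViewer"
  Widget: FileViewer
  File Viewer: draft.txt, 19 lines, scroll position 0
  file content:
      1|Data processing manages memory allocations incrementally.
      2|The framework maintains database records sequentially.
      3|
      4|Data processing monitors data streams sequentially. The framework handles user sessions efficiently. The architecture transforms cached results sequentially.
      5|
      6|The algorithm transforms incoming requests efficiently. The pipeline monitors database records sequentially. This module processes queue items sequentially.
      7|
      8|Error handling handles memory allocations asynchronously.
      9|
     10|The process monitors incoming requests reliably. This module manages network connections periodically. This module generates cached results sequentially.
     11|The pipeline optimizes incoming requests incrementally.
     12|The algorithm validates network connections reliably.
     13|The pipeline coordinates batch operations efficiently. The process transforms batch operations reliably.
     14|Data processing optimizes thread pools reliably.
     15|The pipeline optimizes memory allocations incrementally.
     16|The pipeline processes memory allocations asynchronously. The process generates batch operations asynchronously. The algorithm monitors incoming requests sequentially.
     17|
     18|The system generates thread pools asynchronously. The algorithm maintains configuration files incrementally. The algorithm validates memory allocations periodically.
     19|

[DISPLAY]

wer                     ┃                     
────────────────────────┨                     
cessing manages memory ▲┃                     
ework maintains databas█┃                     
                       ░┃                     
cessing monitors data s░┃┓                    
                       ░┃┃                    
rithm transforms incomi░┃┨                    
                       ░┃┃                    
ndling handles memory a░┃┃                    
                       ░┃┃                    
ess monitors incoming r▼┃┃                    
━━━━━━━━━━━━━━━━━━━━━━━━┛┃                    
 ┃                       ┃                    
 ┃                       ┃                    
 ┗━━━━━━━━━━━━━━━━━━━━━━━┛                    


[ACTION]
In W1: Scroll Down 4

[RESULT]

wer                     ┃                     
────────────────────────┨                     
                       ▲┃                     
rithm transforms incomi░┃                     
                       ░┃                     
ndling handles memory a░┃┓                    
                       █┃┃                    
ess monitors incoming r░┃┨                    
line optimizes incoming░┃┃                    
rithm validates network░┃┃                    
line coordinates batch ░┃┃                    
cessing optimizes threa▼┃┃                    
━━━━━━━━━━━━━━━━━━━━━━━━┛┃                    
 ┃                       ┃                    
 ┃                       ┃                    
 ┗━━━━━━━━━━━━━━━━━━━━━━━┛                    


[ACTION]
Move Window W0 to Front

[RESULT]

wer                     ┃                     
────────────────────────┨                     
                       ▲┃                     
rithm transforms incomi░┃                     
                       ░┃                     
n┏━━━━━━━━━━━━━━━━━━━━━━━┓                    
 ┃ MusicSequencer        ┃                    
e┠───────────────────────┨                    
l┃      ▼12345678901234  ┃                    
r┃  Clap··█··██···██···  ┃                    
l┃   Tom·█·······██··█·  ┃                    
c┃ HiHat·█·█··█··█···█·  ┃                    
━┃  Bass·█·····██·██·█·  ┃                    
 ┃                       ┃                    
 ┃                       ┃                    
 ┗━━━━━━━━━━━━━━━━━━━━━━━┛                    


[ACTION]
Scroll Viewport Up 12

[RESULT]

                                              
                                              
                                              
                                              
━━━━━━━━━━━━━━━━━━━━━━━━┓                     
wer                     ┃                     
────────────────────────┨                     
                       ▲┃                     
rithm transforms incomi░┃                     
                       ░┃                     
n┏━━━━━━━━━━━━━━━━━━━━━━━┓                    
 ┃ MusicSequencer        ┃                    
e┠───────────────────────┨                    
l┃      ▼12345678901234  ┃                    
r┃  Clap··█··██···██···  ┃                    
l┃   Tom·█·······██··█·  ┃                    
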